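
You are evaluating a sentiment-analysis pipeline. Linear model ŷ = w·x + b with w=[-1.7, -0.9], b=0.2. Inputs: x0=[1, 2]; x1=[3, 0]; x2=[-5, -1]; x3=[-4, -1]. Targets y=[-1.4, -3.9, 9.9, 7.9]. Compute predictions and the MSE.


ŷ0 = (-1.7)·(1) + (-0.9)·(2) + 0.2 = -3.3
ŷ1 = (-1.7)·(3) + (-0.9)·(0) + 0.2 = -4.9
ŷ2 = (-1.7)·(-5) + (-0.9)·(-1) + 0.2 = 9.6
ŷ3 = (-1.7)·(-4) + (-0.9)·(-1) + 0.2 = 7.9
errors² = [3.61, 1.0, 0.09, 0.0]
MSE = 4.7000/4 = 1.175

1.175


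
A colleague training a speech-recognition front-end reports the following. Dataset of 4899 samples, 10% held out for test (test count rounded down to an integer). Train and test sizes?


Test = ⌊4899·10/100⌋ = 489
Train = 4899 - 489 = 4410

Train: 4410, Test: 489


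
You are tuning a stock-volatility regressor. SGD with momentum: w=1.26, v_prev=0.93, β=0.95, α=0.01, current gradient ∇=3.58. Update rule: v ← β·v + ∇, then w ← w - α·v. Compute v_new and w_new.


v_new = 0.95·0.93 + 3.58 = 0.8835 + 3.58 = 4.4635
w_new = 1.26 - 0.01·4.4635 = 1.26 - 0.044635 = 1.215365

v_new=4.4635, w_new=1.215365


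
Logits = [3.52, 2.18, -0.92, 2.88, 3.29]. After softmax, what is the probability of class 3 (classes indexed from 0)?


Exponentials: e^3.52=33.7844, e^2.18=8.8463, e^-0.92=0.3985, e^2.88=17.8143, e^3.29=26.8429
Sum = 87.6864
Softmax = [0.3853, 0.1009, 0.0045, 0.2032, 0.3061]
p[3] = 17.8143/87.6864 = 0.2032

0.2032


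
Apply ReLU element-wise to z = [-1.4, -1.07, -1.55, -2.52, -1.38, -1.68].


ReLU(-1.4) = max(0, -1.4) = 0.0
ReLU(-1.07) = max(0, -1.07) = 0.0
ReLU(-1.55) = max(0, -1.55) = 0.0
ReLU(-2.52) = max(0, -2.52) = 0.0
ReLU(-1.38) = max(0, -1.38) = 0.0
ReLU(-1.68) = max(0, -1.68) = 0.0
result = [0.0, 0.0, 0.0, 0.0, 0.0, 0.0]

[0.0, 0.0, 0.0, 0.0, 0.0, 0.0]


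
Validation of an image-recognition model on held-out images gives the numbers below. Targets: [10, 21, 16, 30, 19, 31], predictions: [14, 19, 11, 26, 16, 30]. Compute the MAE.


Absolute errors: |10-14|=4, |21-19|=2, |16-11|=5, |30-26|=4, |19-16|=3, |31-30|=1
Sum = 19
MAE = 19/6 = 19/6

19/6


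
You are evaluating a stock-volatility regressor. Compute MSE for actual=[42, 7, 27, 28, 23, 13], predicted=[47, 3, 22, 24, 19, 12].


Squared errors: (42-47)²=25, (7-3)²=16, (27-22)²=25, (28-24)²=16, (23-19)²=16, (13-12)²=1
Sum = 99
MSE = 99/6 = 33/2

33/2


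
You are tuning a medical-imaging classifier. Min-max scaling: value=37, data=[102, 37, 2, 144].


min=2, max=144
(37-2)/(144-2) = 35/142 = 0.2465

0.2465


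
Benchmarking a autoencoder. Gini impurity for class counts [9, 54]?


Probabilities: [9/63, 54/63] ≈ [0.1429, 0.8571]
Σpᵢ² = (81 + 2916)/63² = 2997/3969
Gini = 1 - Σpᵢ² = 1 - 2997/3969 = 0.2449

0.2449


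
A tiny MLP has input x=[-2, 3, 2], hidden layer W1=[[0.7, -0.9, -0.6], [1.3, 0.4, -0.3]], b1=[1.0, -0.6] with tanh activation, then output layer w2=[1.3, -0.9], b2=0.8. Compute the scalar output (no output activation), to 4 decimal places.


z1[0] = (0.7)·(-2) + (-0.9)·(3) + (-0.6)·(2) + 1.0 = -4.3
z1[1] = (1.3)·(-2) + (0.4)·(3) + (-0.3)·(2) - 0.6 = -2.6
h = tanh(z1) = [-0.9996, -0.989]
output = (1.3)·(-0.9996) + (-0.9)·(-0.989) + 0.8 = 0.3906

0.3906


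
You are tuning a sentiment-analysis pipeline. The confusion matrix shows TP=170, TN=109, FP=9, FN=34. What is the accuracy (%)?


Accuracy = (TP+TN)/(TP+TN+FP+FN)
= (170+109)/(322)
= 279/322 = 86.65%

86.65%


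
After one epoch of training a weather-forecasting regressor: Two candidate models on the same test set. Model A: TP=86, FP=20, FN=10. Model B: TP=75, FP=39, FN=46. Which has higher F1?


Model A: P=86/106=0.8113, R=86/96=0.8958, F1=2PR/(P+R)=2TP/(2TP+FP+FN)=172/202=0.8515
Model B: P=75/114=0.6579, R=75/121=0.6198, F1=2PR/(P+R)=2TP/(2TP+FP+FN)=150/235=0.6383
0.8515 > 0.6383 → Model A

Model A


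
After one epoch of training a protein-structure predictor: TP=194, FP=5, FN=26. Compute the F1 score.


Precision = 194/199 = 0.9749
Recall = 194/220 = 0.8818
F1 = 2·P·R/(P+R) = 2·TP/(2·TP+FP+FN) = 388/(388+5+26) = 388/419 = 0.926

0.926


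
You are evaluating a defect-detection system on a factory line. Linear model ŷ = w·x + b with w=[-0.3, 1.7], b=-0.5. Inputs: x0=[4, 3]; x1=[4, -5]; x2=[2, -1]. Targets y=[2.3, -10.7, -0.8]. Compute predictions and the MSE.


ŷ0 = (-0.3)·(4) + (1.7)·(3) - 0.5 = 3.4
ŷ1 = (-0.3)·(4) + (1.7)·(-5) - 0.5 = -10.2
ŷ2 = (-0.3)·(2) + (1.7)·(-1) - 0.5 = -2.8
errors² = [1.21, 0.25, 4.0]
MSE = 5.4600/3 = 1.82

1.82


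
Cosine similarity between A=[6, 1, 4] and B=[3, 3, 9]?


A·B = 6·3 + 1·3 + 4·9 = 57
‖A‖ = √53 = 7.2801, ‖B‖ = √99 = 9.9499
cos = 57/(√53·√99) = 57/√5247 = 0.7869

0.7869


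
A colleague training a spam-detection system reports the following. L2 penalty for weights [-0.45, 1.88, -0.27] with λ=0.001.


‖w‖₂² = (-0.45)² + (1.88)² + (-0.27)²
     = 0.2025 + 3.5344 + 0.0729
     = 3.8098
λ·‖w‖₂² = 0.001·3.8098 = 0.00381

0.00381


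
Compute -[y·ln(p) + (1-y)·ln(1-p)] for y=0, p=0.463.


BCE = -[y·ln(p) + (1-y)·ln(1-p)]
= -0 - 1·ln(1-0.463)
= -ln(0.537) = 0.6218

0.6218


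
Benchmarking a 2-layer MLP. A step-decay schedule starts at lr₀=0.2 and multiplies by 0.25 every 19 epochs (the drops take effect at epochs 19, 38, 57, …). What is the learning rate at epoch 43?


n_drops = ⌊43/19⌋ = 2
lr = 0.2·0.25^2 = 0.2·0.0625 = 0.0125

0.0125


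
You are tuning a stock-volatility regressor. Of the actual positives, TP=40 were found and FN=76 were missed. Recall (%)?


Recall = TP/(TP+FN)
= 40/(40+76)
= 40/116 = 34.48%

34.48%


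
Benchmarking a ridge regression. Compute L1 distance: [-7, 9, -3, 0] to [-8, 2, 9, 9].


d = |-7+ 8| + |9-2| + |-3-9| + |0-9|
  = 1 + 7 + 12 + 9
  = 29

29


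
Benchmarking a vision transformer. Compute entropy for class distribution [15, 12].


Probabilities: [15/27, 12/27] ≈ [0.5556, 0.4444]
H = -((15/27)·log₂(15/27) + (12/27)·log₂(12/27))
  = 0.9911 bits

0.9911 bits


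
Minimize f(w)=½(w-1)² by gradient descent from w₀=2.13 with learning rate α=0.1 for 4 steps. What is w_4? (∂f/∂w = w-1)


step 1: grad = 2.13-1 = 1.13; w = 2.13 - 0.1·(1.13) = 2.017
step 2: grad = 2.017-1 = 1.017; w = 2.017 - 0.1·(1.017) = 1.9153
step 3: grad = 1.9153-1 = 0.9153; w = 1.9153 - 0.1·(0.9153) = 1.82377
step 4: grad = 1.82377-1 = 0.82377; w = 1.82377 - 0.1·(0.82377) = 1.741393

1.741393


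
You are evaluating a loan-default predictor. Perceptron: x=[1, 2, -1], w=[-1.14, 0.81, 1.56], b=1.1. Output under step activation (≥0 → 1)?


z = (1)·(-1.14) + (2)·(0.81) + (-1)·(1.56) + 1.1
  = 0.02
step(z) = 1 (z≥0)

1


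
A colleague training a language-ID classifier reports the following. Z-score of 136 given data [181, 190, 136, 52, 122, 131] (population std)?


μ = 135.3333, σ = 45.1208
z = (136 - 135.3333)/45.1208 = 0.0148

0.0148


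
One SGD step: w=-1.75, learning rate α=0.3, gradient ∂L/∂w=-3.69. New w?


w_new = w - α·∇
= -1.75 - 0.3·-3.69
= -1.75 + 1.107
= -0.643

-0.643


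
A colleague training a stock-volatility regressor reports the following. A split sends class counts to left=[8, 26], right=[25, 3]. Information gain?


Parent = [33, 29], H_parent = 0.997
H_left = 0.7871 (n=34), H_right = 0.4912 (n=28)
H_children = (34/62)·0.7871 + (28/62)·0.4912 = 0.6535
IG = 0.997 - 0.6535 = 0.3435

0.3435


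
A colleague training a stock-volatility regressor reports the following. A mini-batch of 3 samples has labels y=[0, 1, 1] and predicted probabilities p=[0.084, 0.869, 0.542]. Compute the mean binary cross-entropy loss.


L[0] = -ln(1-0.084) = -ln(0.916) = 0.0877
L[1] = -ln(0.869) = 0.1404
L[2] = -ln(0.542) = 0.6125
mean = (0.0877 + 0.1404 + 0.6125)/3 = 0.2802

0.2802


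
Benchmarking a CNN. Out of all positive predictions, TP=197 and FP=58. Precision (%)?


Precision = TP/(TP+FP)
= 197/(197+58)
= 197/255 = 77.25%

77.25%


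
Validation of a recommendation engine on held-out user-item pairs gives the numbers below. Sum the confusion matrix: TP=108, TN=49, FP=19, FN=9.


Total = TP + TN + FP + FN
= 108 + 49 + 19 + 9
= 185
(Predicted positive: 127, predicted negative: 58)

185


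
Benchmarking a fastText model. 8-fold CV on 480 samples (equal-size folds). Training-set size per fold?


Fold size = 480/8 = 60
Training per fold = 480 - 60 = 420

420


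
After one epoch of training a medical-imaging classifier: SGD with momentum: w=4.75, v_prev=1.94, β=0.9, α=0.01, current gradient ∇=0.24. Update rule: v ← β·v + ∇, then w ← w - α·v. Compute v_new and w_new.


v_new = 0.9·1.94 + 0.24 = 1.746 + 0.24 = 1.986
w_new = 4.75 - 0.01·1.986 = 4.75 - 0.01986 = 4.73014

v_new=1.986, w_new=4.73014


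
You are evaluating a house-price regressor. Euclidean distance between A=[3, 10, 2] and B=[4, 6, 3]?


d = √((3-4)² + (10-6)² + (2-3)²)
  = √(1 + 16 + 1)
  = √18 = 4.2426

4.2426


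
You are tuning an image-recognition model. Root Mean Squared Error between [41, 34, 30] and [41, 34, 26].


MSE = 16/3 = 5.3333
RMSE = √(16/3) = 2.3094

2.3094


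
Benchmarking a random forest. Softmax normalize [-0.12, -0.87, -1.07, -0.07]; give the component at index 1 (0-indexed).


Exponentials: e^-0.12=0.8869, e^-0.87=0.419, e^-1.07=0.343, e^-0.07=0.9324
Sum = 2.5813
Softmax = [0.3436, 0.1623, 0.1329, 0.3612]
p[1] = 0.419/2.5813 = 0.1623

0.1623


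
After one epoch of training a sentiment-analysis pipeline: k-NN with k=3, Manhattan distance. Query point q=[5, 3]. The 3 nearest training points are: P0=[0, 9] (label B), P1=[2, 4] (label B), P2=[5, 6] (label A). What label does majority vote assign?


d(q,P0) = 11  (label B)
d(q,P1) = 4  (label B)
d(q,P2) = 3  (label A)
Votes: A=1, B=2
Majority → B

B


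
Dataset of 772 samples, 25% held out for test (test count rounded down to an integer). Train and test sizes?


Test = ⌊772·25/100⌋ = 193
Train = 772 - 193 = 579

Train: 579, Test: 193


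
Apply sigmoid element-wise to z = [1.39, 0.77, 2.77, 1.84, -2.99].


σ(1.39) = 1/(1+e^-1.39) = 0.8006
σ(0.77) = 1/(1+e^-0.77) = 0.6835
σ(2.77) = 1/(1+e^-2.77) = 0.941
σ(1.84) = 1/(1+e^-1.84) = 0.8629
σ(-2.99) = 1/(1+e^2.99) = 0.0479
result = [0.8006, 0.6835, 0.941, 0.8629, 0.0479]

[0.8006, 0.6835, 0.941, 0.8629, 0.0479]


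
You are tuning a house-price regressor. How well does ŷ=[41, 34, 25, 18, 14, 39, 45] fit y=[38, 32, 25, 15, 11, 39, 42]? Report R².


ȳ = 28.8571
SS_res = Σ(y-ŷ)² = 40
SS_tot = Σ(y-ȳ)² = 894.86
R² = 1 - SS_res/SS_tot = 1 - 0.0447 = 0.9553

0.9553


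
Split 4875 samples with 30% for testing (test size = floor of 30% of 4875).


Test = ⌊4875·30/100⌋ = 1462
Train = 4875 - 1462 = 3413

Train: 3413, Test: 1462


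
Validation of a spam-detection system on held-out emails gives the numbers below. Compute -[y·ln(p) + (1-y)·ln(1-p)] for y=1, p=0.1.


BCE = -[y·ln(p) + (1-y)·ln(1-p)]
= -1·ln(0.1) - 0
= -ln(0.1) = 2.3026

2.3026


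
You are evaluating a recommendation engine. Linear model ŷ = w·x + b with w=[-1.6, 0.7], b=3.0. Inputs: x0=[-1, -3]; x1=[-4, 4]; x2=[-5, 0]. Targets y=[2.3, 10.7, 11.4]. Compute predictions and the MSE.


ŷ0 = (-1.6)·(-1) + (0.7)·(-3) + 3.0 = 2.5
ŷ1 = (-1.6)·(-4) + (0.7)·(4) + 3.0 = 12.2
ŷ2 = (-1.6)·(-5) + (0.7)·(0) + 3.0 = 11.0
errors² = [0.04, 2.25, 0.16]
MSE = 2.4500/3 = 0.8167

0.8167


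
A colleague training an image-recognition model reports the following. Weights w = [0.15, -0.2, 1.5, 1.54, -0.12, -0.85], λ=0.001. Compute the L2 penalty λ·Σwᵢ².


‖w‖₂² = (0.15)² + (-0.2)² + (1.5)² + (1.54)² + (-0.12)² + (-0.85)²
     = 0.0225 + 0.04 + 2.25 + 2.3716 + 0.0144 + 0.7225
     = 5.421
λ·‖w‖₂² = 0.001·5.421 = 0.005421

0.005421


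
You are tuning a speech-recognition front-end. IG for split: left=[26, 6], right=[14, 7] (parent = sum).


Parent = [40, 13], H_parent = 0.8037
H_left = 0.6962 (n=32), H_right = 0.9183 (n=21)
H_children = (32/53)·0.6962 + (21/53)·0.9183 = 0.7842
IG = 0.8037 - 0.7842 = 0.0195

0.0195


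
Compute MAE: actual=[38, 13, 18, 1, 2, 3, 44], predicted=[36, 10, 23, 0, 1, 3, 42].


Absolute errors: |38-36|=2, |13-10|=3, |18-23|=5, |1-0|=1, |2-1|=1, |3-3|=0, |44-42|=2
Sum = 14
MAE = 14/7 = 2

2


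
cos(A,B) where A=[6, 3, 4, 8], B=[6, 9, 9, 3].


A·B = 6·6 + 3·9 + 4·9 + 8·3 = 123
‖A‖ = √125 = 11.1803, ‖B‖ = √207 = 14.3875
cos = 123/(√125·√207) = 123/√25875 = 0.7647

0.7647


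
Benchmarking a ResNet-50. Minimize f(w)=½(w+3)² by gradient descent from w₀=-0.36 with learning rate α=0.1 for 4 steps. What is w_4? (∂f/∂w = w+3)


step 1: grad = -0.36+3 = 2.64; w = -0.36 - 0.1·(2.64) = -0.624
step 2: grad = -0.624+3 = 2.376; w = -0.624 - 0.1·(2.376) = -0.8616
step 3: grad = -0.8616+3 = 2.1384; w = -0.8616 - 0.1·(2.1384) = -1.07544
step 4: grad = -1.07544+3 = 1.92456; w = -1.07544 - 0.1·(1.92456) = -1.267896

-1.267896


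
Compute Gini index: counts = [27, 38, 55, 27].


Probabilities: [27/147, 38/147, 55/147, 27/147] ≈ [0.1837, 0.2585, 0.3741, 0.1837]
Σpᵢ² = (729 + 1444 + 3025 + 729)/147² = 5927/21609
Gini = 1 - Σpᵢ² = 1 - 5927/21609 = 0.7257

0.7257


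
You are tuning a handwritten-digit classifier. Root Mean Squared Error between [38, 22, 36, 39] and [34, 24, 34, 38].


MSE = 25/4 = 6.25
RMSE = √(25/4) = 2.5

2.5


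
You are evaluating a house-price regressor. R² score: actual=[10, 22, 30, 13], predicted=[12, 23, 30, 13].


ȳ = 18.75
SS_res = Σ(y-ŷ)² = 5
SS_tot = Σ(y-ȳ)² = 246.75
R² = 1 - SS_res/SS_tot = 1 - 0.0203 = 0.9797

0.9797


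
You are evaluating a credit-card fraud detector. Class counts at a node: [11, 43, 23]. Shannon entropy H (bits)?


Probabilities: [11/77, 43/77, 23/77] ≈ [0.1429, 0.5584, 0.2987]
H = -((11/77)·log₂(11/77) + (43/77)·log₂(43/77) + (23/77)·log₂(23/77))
  = 1.3911 bits

1.3911 bits


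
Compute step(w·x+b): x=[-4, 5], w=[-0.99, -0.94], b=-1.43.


z = (-4)·(-0.99) + (5)·(-0.94) - 1.43
  = -2.17
step(z) = 0 (z<0)

0


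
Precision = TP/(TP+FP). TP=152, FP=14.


Precision = TP/(TP+FP)
= 152/(152+14)
= 152/166 = 91.57%

91.57%


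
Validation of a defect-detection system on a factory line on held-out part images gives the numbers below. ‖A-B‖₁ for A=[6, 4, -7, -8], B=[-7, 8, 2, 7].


d = |6+ 7| + |4-8| + |-7-2| + |-8-7|
  = 13 + 4 + 9 + 15
  = 41

41


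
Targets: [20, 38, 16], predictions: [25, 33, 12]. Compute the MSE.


Squared errors: (20-25)²=25, (38-33)²=25, (16-12)²=16
Sum = 66
MSE = 66/3 = 22

22


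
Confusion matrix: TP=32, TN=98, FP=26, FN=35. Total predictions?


Total = TP + TN + FP + FN
= 32 + 98 + 26 + 35
= 191
(Predicted positive: 58, predicted negative: 133)

191


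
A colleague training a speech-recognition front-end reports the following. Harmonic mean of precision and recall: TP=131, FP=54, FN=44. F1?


Precision = 131/185 = 0.7081
Recall = 131/175 = 0.7486
F1 = 2·P·R/(P+R) = 2·TP/(2·TP+FP+FN) = 262/(262+54+44) = 262/360 = 0.7278

0.7278


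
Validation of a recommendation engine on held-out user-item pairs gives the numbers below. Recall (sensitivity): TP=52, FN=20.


Recall = TP/(TP+FN)
= 52/(52+20)
= 52/72 = 72.22%

72.22%


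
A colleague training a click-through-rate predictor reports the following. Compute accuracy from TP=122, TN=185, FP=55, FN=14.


Accuracy = (TP+TN)/(TP+TN+FP+FN)
= (122+185)/(376)
= 307/376 = 81.65%

81.65%


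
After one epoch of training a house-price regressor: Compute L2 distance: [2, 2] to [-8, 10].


d = √((2+ 8)² + (2-10)²)
  = √(100 + 64)
  = √164 = 12.8062

12.8062


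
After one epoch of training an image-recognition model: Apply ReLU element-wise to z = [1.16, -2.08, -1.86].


ReLU(1.16) = max(0, 1.16) = 1.16
ReLU(-2.08) = max(0, -2.08) = 0.0
ReLU(-1.86) = max(0, -1.86) = 0.0
result = [1.16, 0.0, 0.0]

[1.16, 0.0, 0.0]


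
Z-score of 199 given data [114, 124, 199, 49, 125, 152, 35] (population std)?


μ = 114, σ = 52.5846
z = (199 - 114)/52.5846 = 1.6164

1.6164


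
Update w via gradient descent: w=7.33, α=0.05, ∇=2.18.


w_new = w - α·∇
= 7.33 - 0.05·2.18
= 7.33 - 0.109
= 7.221

7.221


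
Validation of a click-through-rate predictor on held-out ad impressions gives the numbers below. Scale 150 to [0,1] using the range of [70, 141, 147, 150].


min=70, max=150
(150-70)/(150-70) = 80/80 = 1.0

1.0


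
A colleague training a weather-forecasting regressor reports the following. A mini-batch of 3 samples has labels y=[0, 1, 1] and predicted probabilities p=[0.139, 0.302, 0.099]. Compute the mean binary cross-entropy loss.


L[0] = -ln(1-0.139) = -ln(0.861) = 0.1497
L[1] = -ln(0.302) = 1.1973
L[2] = -ln(0.099) = 2.3126
mean = (0.1497 + 1.1973 + 2.3126)/3 = 1.2199

1.2199


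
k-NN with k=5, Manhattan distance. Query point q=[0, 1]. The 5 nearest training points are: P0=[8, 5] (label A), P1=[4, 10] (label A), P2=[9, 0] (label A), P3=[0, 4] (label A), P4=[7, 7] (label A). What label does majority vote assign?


d(q,P0) = 12  (label A)
d(q,P1) = 13  (label A)
d(q,P2) = 10  (label A)
d(q,P3) = 3  (label A)
d(q,P4) = 13  (label A)
Votes: A=5, B=0
Majority → A

A


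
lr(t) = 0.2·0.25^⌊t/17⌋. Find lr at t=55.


n_drops = ⌊55/17⌋ = 3
lr = 0.2·0.25^3 = 0.2·0.015625 = 0.003125

0.003125


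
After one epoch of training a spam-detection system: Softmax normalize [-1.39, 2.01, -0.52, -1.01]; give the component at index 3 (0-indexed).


Exponentials: e^-1.39=0.2491, e^2.01=7.4633, e^-0.52=0.5945, e^-1.01=0.3642
Sum = 8.6711
Softmax = [0.0287, 0.8607, 0.0686, 0.042]
p[3] = 0.3642/8.6711 = 0.042

0.042


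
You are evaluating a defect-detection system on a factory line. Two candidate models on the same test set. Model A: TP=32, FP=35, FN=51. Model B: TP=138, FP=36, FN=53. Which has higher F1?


Model A: P=32/67=0.4776, R=32/83=0.3855, F1=2PR/(P+R)=2TP/(2TP+FP+FN)=64/150=0.4267
Model B: P=138/174=0.7931, R=138/191=0.7225, F1=2PR/(P+R)=2TP/(2TP+FP+FN)=276/365=0.7562
0.4267 < 0.7562 → Model B

Model B


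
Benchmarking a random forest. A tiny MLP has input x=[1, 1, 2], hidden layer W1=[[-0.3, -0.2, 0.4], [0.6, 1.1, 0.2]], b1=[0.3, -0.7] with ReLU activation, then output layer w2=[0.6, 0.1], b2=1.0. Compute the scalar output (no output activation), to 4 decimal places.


z1[0] = (-0.3)·(1) + (-0.2)·(1) + (0.4)·(2) + 0.3 = 0.6
z1[1] = (0.6)·(1) + (1.1)·(1) + (0.2)·(2) - 0.7 = 1.4
h = ReLU(z1) = [0.6, 1.4]
output = (0.6)·(0.6) + (0.1)·(1.4) + 1.0 = 1.5

1.5


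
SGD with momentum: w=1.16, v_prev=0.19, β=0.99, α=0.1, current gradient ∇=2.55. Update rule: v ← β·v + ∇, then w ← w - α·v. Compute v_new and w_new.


v_new = 0.99·0.19 + 2.55 = 0.1881 + 2.55 = 2.7381
w_new = 1.16 - 0.1·2.7381 = 1.16 - 0.27381 = 0.88619

v_new=2.7381, w_new=0.88619


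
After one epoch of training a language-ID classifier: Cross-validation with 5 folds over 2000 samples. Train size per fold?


Fold size = 2000/5 = 400
Training per fold = 2000 - 400 = 1600

1600


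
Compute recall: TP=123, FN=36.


Recall = TP/(TP+FN)
= 123/(123+36)
= 123/159 = 77.36%

77.36%


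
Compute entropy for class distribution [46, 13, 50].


Probabilities: [46/109, 13/109, 50/109] ≈ [0.422, 0.1193, 0.4587]
H = -((46/109)·log₂(46/109) + (13/109)·log₂(13/109) + (50/109)·log₂(50/109))
  = 1.4069 bits

1.4069 bits


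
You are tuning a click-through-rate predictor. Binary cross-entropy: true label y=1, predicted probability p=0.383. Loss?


BCE = -[y·ln(p) + (1-y)·ln(1-p)]
= -1·ln(0.383) - 0
= -ln(0.383) = 0.9597

0.9597


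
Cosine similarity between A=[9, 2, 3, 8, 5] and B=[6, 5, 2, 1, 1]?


A·B = 9·6 + 2·5 + 3·2 + 8·1 + 5·1 = 83
‖A‖ = √183 = 13.5277, ‖B‖ = √67 = 8.1854
cos = 83/(√183·√67) = 83/√12261 = 0.7496

0.7496


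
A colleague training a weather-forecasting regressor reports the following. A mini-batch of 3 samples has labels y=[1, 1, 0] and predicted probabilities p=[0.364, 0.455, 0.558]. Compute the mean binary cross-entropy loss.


L[0] = -ln(0.364) = 1.0106
L[1] = -ln(0.455) = 0.7875
L[2] = -ln(1-0.558) = -ln(0.442) = 0.8164
mean = (1.0106 + 0.7875 + 0.8164)/3 = 0.8715

0.8715


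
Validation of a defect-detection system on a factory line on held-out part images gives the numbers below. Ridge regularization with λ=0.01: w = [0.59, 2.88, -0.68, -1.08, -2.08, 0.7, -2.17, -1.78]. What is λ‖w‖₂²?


‖w‖₂² = (0.59)² + (2.88)² + (-0.68)² + (-1.08)² + (-2.08)² + (0.7)² + (-2.17)² + (-1.78)²
     = 0.3481 + 8.2944 + 0.4624 + 1.1664 + 4.3264 + 0.49 + 4.7089 + 3.1684
     = 22.965
λ·‖w‖₂² = 0.01·22.965 = 0.22965

0.22965


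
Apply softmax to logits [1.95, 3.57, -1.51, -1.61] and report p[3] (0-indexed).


Exponentials: e^1.95=7.0287, e^3.57=35.5166, e^-1.51=0.2209, e^-1.61=0.1999
Sum = 42.9661
Softmax = [0.1636, 0.8266, 0.0051, 0.0047]
p[3] = 0.1999/42.9661 = 0.0047

0.0047


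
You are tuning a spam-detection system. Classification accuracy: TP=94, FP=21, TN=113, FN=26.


Accuracy = (TP+TN)/(TP+TN+FP+FN)
= (94+113)/(254)
= 207/254 = 81.5%

81.5%


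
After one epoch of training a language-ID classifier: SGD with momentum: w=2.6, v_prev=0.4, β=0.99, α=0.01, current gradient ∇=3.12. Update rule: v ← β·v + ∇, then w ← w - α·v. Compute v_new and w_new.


v_new = 0.99·0.4 + 3.12 = 0.396 + 3.12 = 3.516
w_new = 2.6 - 0.01·3.516 = 2.6 - 0.03516 = 2.56484

v_new=3.516, w_new=2.56484


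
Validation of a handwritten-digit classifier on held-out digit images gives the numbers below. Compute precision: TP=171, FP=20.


Precision = TP/(TP+FP)
= 171/(171+20)
= 171/191 = 89.53%

89.53%


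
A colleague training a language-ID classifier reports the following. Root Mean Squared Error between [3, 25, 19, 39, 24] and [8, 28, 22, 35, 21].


MSE = 68/5 = 13.6
RMSE = √(68/5) = 3.6878

3.6878


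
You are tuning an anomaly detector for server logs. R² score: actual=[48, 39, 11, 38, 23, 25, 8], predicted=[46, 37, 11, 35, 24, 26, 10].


ȳ = 27.4286
SS_res = Σ(y-ŷ)² = 23
SS_tot = Σ(y-ȳ)² = 1341.71
R² = 1 - SS_res/SS_tot = 1 - 0.0171 = 0.9829

0.9829


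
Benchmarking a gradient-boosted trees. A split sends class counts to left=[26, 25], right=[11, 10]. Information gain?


Parent = [37, 35], H_parent = 0.9994
H_left = 0.9997 (n=51), H_right = 0.9984 (n=21)
H_children = (51/72)·0.9997 + (21/72)·0.9984 = 0.9993
IG = 0.9994 - 0.9993 = 0.0001

0.0001


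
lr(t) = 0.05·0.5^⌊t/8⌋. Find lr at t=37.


n_drops = ⌊37/8⌋ = 4
lr = 0.05·0.5^4 = 0.05·0.0625 = 0.003125

0.003125


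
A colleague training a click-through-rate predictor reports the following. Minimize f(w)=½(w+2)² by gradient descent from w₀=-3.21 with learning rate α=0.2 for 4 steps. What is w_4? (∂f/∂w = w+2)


step 1: grad = -3.21+2 = -1.21; w = -3.21 - 0.2·(-1.21) = -2.968
step 2: grad = -2.968+2 = -0.968; w = -2.968 - 0.2·(-0.968) = -2.7744
step 3: grad = -2.7744+2 = -0.7744; w = -2.7744 - 0.2·(-0.7744) = -2.61952
step 4: grad = -2.61952+2 = -0.61952; w = -2.61952 - 0.2·(-0.61952) = -2.495616

-2.495616


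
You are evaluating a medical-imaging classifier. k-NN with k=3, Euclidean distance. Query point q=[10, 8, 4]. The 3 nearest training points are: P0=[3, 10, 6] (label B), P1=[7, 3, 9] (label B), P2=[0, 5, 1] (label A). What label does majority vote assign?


d(q,P0) = 7.5498  (label B)
d(q,P1) = 7.6811  (label B)
d(q,P2) = 10.8628  (label A)
Votes: A=1, B=2
Majority → B

B


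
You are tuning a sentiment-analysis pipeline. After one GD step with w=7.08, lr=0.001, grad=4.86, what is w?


w_new = w - α·∇
= 7.08 - 0.001·4.86
= 7.08 - 0.00486
= 7.07514

7.07514


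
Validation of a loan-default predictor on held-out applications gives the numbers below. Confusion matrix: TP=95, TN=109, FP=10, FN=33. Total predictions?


Total = TP + TN + FP + FN
= 95 + 109 + 10 + 33
= 247
(Predicted positive: 105, predicted negative: 142)

247


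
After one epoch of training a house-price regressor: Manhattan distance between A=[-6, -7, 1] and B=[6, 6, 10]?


d = |-6-6| + |-7-6| + |1-10|
  = 12 + 13 + 9
  = 34

34


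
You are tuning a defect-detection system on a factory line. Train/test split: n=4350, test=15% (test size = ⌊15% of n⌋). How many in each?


Test = ⌊4350·15/100⌋ = 652
Train = 4350 - 652 = 3698

Train: 3698, Test: 652


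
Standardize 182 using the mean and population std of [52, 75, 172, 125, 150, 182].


μ = 126, σ = 48.1422
z = (182 - 126)/48.1422 = 1.1632

1.1632


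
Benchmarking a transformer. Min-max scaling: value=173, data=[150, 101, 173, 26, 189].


min=26, max=189
(173-26)/(189-26) = 147/163 = 0.9018

0.9018


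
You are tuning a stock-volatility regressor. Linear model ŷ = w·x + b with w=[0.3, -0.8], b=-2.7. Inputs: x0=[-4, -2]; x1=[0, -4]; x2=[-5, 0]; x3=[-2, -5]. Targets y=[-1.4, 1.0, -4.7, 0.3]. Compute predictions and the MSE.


ŷ0 = (0.3)·(-4) + (-0.8)·(-2) - 2.7 = -2.3
ŷ1 = (0.3)·(0) + (-0.8)·(-4) - 2.7 = 0.5
ŷ2 = (0.3)·(-5) + (-0.8)·(0) - 2.7 = -4.2
ŷ3 = (0.3)·(-2) + (-0.8)·(-5) - 2.7 = 0.7
errors² = [0.81, 0.25, 0.25, 0.16]
MSE = 1.4700/4 = 0.3675

0.3675


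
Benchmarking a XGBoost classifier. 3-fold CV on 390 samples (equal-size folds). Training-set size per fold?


Fold size = 390/3 = 130
Training per fold = 390 - 130 = 260

260


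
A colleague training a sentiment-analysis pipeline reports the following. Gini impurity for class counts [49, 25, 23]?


Probabilities: [49/97, 25/97, 23/97] ≈ [0.5052, 0.2577, 0.2371]
Σpᵢ² = (2401 + 625 + 529)/97² = 3555/9409
Gini = 1 - Σpᵢ² = 1 - 3555/9409 = 0.6222

0.6222


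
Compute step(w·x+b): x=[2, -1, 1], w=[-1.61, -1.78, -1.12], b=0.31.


z = (2)·(-1.61) + (-1)·(-1.78) + (1)·(-1.12) + 0.31
  = -2.25
step(z) = 0 (z<0)

0


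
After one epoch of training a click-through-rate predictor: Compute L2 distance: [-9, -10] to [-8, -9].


d = √((-9+ 8)² + (-10+ 9)²)
  = √(1 + 1)
  = √2 = 1.4142

1.4142


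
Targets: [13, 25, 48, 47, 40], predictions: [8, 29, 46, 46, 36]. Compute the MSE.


Squared errors: (13-8)²=25, (25-29)²=16, (48-46)²=4, (47-46)²=1, (40-36)²=16
Sum = 62
MSE = 62/5 = 62/5

62/5


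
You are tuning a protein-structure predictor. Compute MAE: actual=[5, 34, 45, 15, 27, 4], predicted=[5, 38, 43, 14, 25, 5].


Absolute errors: |5-5|=0, |34-38|=4, |45-43|=2, |15-14|=1, |27-25|=2, |4-5|=1
Sum = 10
MAE = 10/6 = 5/3

5/3


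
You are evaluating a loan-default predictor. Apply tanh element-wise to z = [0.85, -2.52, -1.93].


tanh(0.85) = 0.6911
tanh(-2.52) = -0.9871
tanh(-1.93) = -0.9587
result = [0.6911, -0.9871, -0.9587]

[0.6911, -0.9871, -0.9587]


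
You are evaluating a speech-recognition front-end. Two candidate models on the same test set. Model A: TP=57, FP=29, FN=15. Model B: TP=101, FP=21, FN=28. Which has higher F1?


Model A: P=57/86=0.6628, R=57/72=0.7917, F1=2PR/(P+R)=2TP/(2TP+FP+FN)=114/158=0.7215
Model B: P=101/122=0.8279, R=101/129=0.7829, F1=2PR/(P+R)=2TP/(2TP+FP+FN)=202/251=0.8048
0.7215 < 0.8048 → Model B

Model B


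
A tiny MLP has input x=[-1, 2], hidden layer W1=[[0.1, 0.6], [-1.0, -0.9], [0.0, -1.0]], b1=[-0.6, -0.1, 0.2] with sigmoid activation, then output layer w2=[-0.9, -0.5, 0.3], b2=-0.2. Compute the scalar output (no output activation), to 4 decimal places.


z1[0] = (0.1)·(-1) + (0.6)·(2) - 0.6 = 0.5
z1[1] = (-1.0)·(-1) + (-0.9)·(2) - 0.1 = -0.9
z1[2] = (0.0)·(-1) + (-1.0)·(2) + 0.2 = -1.8
h = sigmoid(z1) = [0.6225, 0.2891, 0.1419]
output = (-0.9)·(0.6225) + (-0.5)·(0.2891) + (0.3)·(0.1419) - 0.2 = -0.8622

-0.8622


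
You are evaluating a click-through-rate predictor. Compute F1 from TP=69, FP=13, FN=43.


Precision = 69/82 = 0.8415
Recall = 69/112 = 0.6161
F1 = 2·P·R/(P+R) = 2·TP/(2·TP+FP+FN) = 138/(138+13+43) = 138/194 = 0.7113

0.7113


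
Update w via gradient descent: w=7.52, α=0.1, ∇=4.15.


w_new = w - α·∇
= 7.52 - 0.1·4.15
= 7.52 - 0.415
= 7.105

7.105


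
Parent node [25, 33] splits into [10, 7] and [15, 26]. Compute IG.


Parent = [25, 33], H_parent = 0.9862
H_left = 0.9774 (n=17), H_right = 0.9474 (n=41)
H_children = (17/58)·0.9774 + (41/58)·0.9474 = 0.9562
IG = 0.9862 - 0.9562 = 0.03

0.03


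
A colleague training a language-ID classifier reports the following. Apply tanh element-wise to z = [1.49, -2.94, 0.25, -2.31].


tanh(1.49) = 0.9033
tanh(-2.94) = -0.9944
tanh(0.25) = 0.2449
tanh(-2.31) = -0.9805
result = [0.9033, -0.9944, 0.2449, -0.9805]

[0.9033, -0.9944, 0.2449, -0.9805]


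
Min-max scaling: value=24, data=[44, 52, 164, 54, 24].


min=24, max=164
(24-24)/(164-24) = 0/140 = 0.0

0.0


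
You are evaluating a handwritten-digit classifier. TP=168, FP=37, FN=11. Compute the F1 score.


Precision = 168/205 = 0.8195
Recall = 168/179 = 0.9385
F1 = 2·P·R/(P+R) = 2·TP/(2·TP+FP+FN) = 336/(336+37+11) = 336/384 = 0.875

0.875


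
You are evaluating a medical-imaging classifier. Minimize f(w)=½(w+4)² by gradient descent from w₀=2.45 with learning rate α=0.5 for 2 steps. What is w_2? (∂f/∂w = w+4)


step 1: grad = 2.45+4 = 6.45; w = 2.45 - 0.5·(6.45) = -0.775
step 2: grad = -0.775+4 = 3.225; w = -0.775 - 0.5·(3.225) = -2.3875

-2.3875


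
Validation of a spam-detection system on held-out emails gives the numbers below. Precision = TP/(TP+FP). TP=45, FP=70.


Precision = TP/(TP+FP)
= 45/(45+70)
= 45/115 = 39.13%

39.13%


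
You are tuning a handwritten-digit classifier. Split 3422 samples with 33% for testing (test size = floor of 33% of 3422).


Test = ⌊3422·33/100⌋ = 1129
Train = 3422 - 1129 = 2293

Train: 2293, Test: 1129


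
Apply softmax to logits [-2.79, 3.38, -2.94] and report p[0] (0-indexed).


Exponentials: e^-2.79=0.0614, e^3.38=29.3708, e^-2.94=0.0529
Sum = 29.4851
Softmax = [0.0021, 0.9961, 0.0018]
p[0] = 0.0614/29.4851 = 0.0021

0.0021


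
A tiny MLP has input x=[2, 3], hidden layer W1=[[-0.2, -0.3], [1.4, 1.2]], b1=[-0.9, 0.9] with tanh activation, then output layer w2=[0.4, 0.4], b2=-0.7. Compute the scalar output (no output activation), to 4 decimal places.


z1[0] = (-0.2)·(2) + (-0.3)·(3) - 0.9 = -2.2
z1[1] = (1.4)·(2) + (1.2)·(3) + 0.9 = 7.3
h = tanh(z1) = [-0.9757, 1.0]
output = (0.4)·(-0.9757) + (0.4)·(1.0) - 0.7 = -0.6903

-0.6903


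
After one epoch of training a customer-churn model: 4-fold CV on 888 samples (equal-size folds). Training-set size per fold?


Fold size = 888/4 = 222
Training per fold = 888 - 222 = 666

666


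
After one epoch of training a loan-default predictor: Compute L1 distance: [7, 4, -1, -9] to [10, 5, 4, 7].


d = |7-10| + |4-5| + |-1-4| + |-9-7|
  = 3 + 1 + 5 + 16
  = 25

25


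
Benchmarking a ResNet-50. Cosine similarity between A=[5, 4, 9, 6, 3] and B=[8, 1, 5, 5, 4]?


A·B = 5·8 + 4·1 + 9·5 + 6·5 + 3·4 = 131
‖A‖ = √167 = 12.9228, ‖B‖ = √131 = 11.4455
cos = 131/(√167·√131) = 131/√21877 = 0.8857

0.8857


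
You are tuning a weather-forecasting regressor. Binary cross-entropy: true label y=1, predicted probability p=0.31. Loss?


BCE = -[y·ln(p) + (1-y)·ln(1-p)]
= -1·ln(0.31) - 0
= -ln(0.31) = 1.1712

1.1712


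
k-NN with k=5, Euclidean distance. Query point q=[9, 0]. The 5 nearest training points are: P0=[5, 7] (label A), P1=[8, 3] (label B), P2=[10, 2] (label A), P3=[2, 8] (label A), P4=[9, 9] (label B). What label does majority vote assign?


d(q,P0) = 8.0623  (label A)
d(q,P1) = 3.1623  (label B)
d(q,P2) = 2.2361  (label A)
d(q,P3) = 10.6301  (label A)
d(q,P4) = 9.0  (label B)
Votes: A=3, B=2
Majority → A

A


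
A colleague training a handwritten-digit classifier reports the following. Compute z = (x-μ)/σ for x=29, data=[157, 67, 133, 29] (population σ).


μ = 96.5, σ = 51.0368
z = (29 - 96.5)/51.0368 = -1.3226

-1.3226


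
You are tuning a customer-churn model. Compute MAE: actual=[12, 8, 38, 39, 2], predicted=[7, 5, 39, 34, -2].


Absolute errors: |12-7|=5, |8-5|=3, |38-39|=1, |39-34|=5, |2+ 2|=4
Sum = 18
MAE = 18/5 = 18/5

18/5


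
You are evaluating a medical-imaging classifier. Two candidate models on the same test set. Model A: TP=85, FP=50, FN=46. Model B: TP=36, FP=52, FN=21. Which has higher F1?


Model A: P=85/135=0.6296, R=85/131=0.6489, F1=2PR/(P+R)=2TP/(2TP+FP+FN)=170/266=0.6391
Model B: P=36/88=0.4091, R=36/57=0.6316, F1=2PR/(P+R)=2TP/(2TP+FP+FN)=72/145=0.4966
0.6391 > 0.4966 → Model A

Model A


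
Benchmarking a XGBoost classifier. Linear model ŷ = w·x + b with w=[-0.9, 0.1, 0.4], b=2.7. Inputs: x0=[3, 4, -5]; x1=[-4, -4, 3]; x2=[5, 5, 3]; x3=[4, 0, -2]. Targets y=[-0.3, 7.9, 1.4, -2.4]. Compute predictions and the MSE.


ŷ0 = (-0.9)·(3) + (0.1)·(4) + (0.4)·(-5) + 2.7 = -1.6
ŷ1 = (-0.9)·(-4) + (0.1)·(-4) + (0.4)·(3) + 2.7 = 7.1
ŷ2 = (-0.9)·(5) + (0.1)·(5) + (0.4)·(3) + 2.7 = -0.1
ŷ3 = (-0.9)·(4) + (0.1)·(0) + (0.4)·(-2) + 2.7 = -1.7
errors² = [1.69, 0.64, 2.25, 0.49]
MSE = 5.0700/4 = 1.2675

1.2675


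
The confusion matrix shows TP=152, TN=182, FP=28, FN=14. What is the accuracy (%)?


Accuracy = (TP+TN)/(TP+TN+FP+FN)
= (152+182)/(376)
= 334/376 = 88.83%

88.83%


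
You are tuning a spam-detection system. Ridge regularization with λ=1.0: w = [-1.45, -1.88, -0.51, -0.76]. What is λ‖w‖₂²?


‖w‖₂² = (-1.45)² + (-1.88)² + (-0.51)² + (-0.76)²
     = 2.1025 + 3.5344 + 0.2601 + 0.5776
     = 6.4746
λ·‖w‖₂² = 1.0·6.4746 = 6.4746

6.4746


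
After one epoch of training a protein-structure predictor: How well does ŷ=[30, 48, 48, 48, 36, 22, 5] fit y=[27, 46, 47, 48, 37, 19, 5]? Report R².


ȳ = 32.7143
SS_res = Σ(y-ŷ)² = 24
SS_tot = Σ(y-ȳ)² = 1621.43
R² = 1 - SS_res/SS_tot = 1 - 0.0148 = 0.9852

0.9852


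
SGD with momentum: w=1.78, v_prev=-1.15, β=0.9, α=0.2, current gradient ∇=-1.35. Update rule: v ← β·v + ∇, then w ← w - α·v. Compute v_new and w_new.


v_new = 0.9·-1.15 - 1.35 = -1.035 - 1.35 = -2.385
w_new = 1.78 - 0.2·-2.385 = 1.78 + 0.477 = 2.257

v_new=-2.385, w_new=2.257


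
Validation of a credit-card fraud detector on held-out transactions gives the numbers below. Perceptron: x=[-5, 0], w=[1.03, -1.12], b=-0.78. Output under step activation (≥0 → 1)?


z = (-5)·(1.03) + (0)·(-1.12) - 0.78
  = -5.93
step(z) = 0 (z<0)

0


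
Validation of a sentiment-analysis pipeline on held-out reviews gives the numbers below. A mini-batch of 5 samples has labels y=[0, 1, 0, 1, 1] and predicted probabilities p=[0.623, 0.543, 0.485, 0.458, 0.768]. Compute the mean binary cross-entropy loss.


L[0] = -ln(1-0.623) = -ln(0.377) = 0.9755
L[1] = -ln(0.543) = 0.6106
L[2] = -ln(1-0.485) = -ln(0.515) = 0.6636
L[3] = -ln(0.458) = 0.7809
L[4] = -ln(0.768) = 0.264
mean = (0.9755 + 0.6106 + 0.6636 + 0.7809 + 0.264)/5 = 0.6589

0.6589


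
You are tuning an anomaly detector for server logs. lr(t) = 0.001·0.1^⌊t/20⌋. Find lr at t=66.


n_drops = ⌊66/20⌋ = 3
lr = 0.001·0.1^3 = 0.001·0.001 = 0.000001

0.000001


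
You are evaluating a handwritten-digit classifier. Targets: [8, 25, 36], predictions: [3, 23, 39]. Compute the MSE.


Squared errors: (8-3)²=25, (25-23)²=4, (36-39)²=9
Sum = 38
MSE = 38/3 = 38/3

38/3


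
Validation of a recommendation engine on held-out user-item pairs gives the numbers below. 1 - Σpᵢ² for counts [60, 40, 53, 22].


Probabilities: [60/175, 40/175, 53/175, 22/175] ≈ [0.3429, 0.2286, 0.3029, 0.1257]
Σpᵢ² = (3600 + 1600 + 2809 + 484)/175² = 8493/30625
Gini = 1 - Σpᵢ² = 1 - 8493/30625 = 0.7227

0.7227


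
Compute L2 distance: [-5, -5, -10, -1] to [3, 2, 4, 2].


d = √((-5-3)² + (-5-2)² + (-10-4)² + (-1-2)²)
  = √(64 + 49 + 196 + 9)
  = √318 = 17.8326

17.8326


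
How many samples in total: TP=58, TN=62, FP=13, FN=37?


Total = TP + TN + FP + FN
= 58 + 62 + 13 + 37
= 170
(Predicted positive: 71, predicted negative: 99)

170


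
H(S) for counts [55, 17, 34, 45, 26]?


Probabilities: [55/177, 17/177, 34/177, 45/177, 26/177] ≈ [0.3107, 0.096, 0.1921, 0.2542, 0.1469]
H = -((55/177)·log₂(55/177) + (17/177)·log₂(17/177) + (34/177)·log₂(34/177) + (45/177)·log₂(45/177) + (26/177)·log₂(26/177))
  = 2.2146 bits

2.2146 bits


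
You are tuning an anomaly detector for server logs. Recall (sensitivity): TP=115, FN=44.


Recall = TP/(TP+FN)
= 115/(115+44)
= 115/159 = 72.33%

72.33%


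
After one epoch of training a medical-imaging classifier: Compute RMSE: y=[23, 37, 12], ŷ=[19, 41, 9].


MSE = 41/3 = 13.6667
RMSE = √(41/3) = 3.6968

3.6968


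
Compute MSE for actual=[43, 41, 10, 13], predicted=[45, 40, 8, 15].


Squared errors: (43-45)²=4, (41-40)²=1, (10-8)²=4, (13-15)²=4
Sum = 13
MSE = 13/4 = 13/4

13/4


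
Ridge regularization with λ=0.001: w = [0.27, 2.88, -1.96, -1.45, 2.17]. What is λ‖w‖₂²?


‖w‖₂² = (0.27)² + (2.88)² + (-1.96)² + (-1.45)² + (2.17)²
     = 0.0729 + 8.2944 + 3.8416 + 2.1025 + 4.7089
     = 19.0203
λ·‖w‖₂² = 0.001·19.0203 = 0.01902

0.01902


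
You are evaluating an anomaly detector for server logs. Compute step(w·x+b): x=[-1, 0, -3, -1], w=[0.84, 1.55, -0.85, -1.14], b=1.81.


z = (-1)·(0.84) + (0)·(1.55) + (-3)·(-0.85) + (-1)·(-1.14) + 1.81
  = 4.66
step(z) = 1 (z≥0)

1


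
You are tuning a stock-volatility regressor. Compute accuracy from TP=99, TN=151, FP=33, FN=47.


Accuracy = (TP+TN)/(TP+TN+FP+FN)
= (99+151)/(330)
= 250/330 = 75.76%

75.76%


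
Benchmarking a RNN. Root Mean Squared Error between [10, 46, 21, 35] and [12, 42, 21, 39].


MSE = 36/4 = 9
RMSE = √(36/4) = 3.0

3.0


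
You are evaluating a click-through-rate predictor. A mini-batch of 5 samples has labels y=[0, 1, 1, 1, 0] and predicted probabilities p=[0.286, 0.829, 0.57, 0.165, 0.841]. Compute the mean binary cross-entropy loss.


L[0] = -ln(1-0.286) = -ln(0.714) = 0.3369
L[1] = -ln(0.829) = 0.1875
L[2] = -ln(0.57) = 0.5621
L[3] = -ln(0.165) = 1.8018
L[4] = -ln(1-0.841) = -ln(0.159) = 1.8389
mean = (0.3369 + 0.1875 + 0.5621 + 1.8018 + 1.8389)/5 = 0.9454

0.9454


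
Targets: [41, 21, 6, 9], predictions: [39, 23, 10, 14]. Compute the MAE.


Absolute errors: |41-39|=2, |21-23|=2, |6-10|=4, |9-14|=5
Sum = 13
MAE = 13/4 = 13/4

13/4


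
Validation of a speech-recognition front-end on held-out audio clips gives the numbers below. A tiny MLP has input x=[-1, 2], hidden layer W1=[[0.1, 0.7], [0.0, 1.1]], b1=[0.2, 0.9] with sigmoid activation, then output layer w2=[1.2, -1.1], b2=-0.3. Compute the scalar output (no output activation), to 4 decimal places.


z1[0] = (0.1)·(-1) + (0.7)·(2) + 0.2 = 1.5
z1[1] = (0.0)·(-1) + (1.1)·(2) + 0.9 = 3.1
h = sigmoid(z1) = [0.8176, 0.9569]
output = (1.2)·(0.8176) + (-1.1)·(0.9569) - 0.3 = -0.3715

-0.3715


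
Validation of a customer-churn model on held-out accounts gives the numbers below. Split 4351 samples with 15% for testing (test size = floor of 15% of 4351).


Test = ⌊4351·15/100⌋ = 652
Train = 4351 - 652 = 3699

Train: 3699, Test: 652


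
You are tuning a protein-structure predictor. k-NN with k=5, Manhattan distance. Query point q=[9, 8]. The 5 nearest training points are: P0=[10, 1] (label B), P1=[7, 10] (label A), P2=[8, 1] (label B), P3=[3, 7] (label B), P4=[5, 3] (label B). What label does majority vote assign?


d(q,P0) = 8  (label B)
d(q,P1) = 4  (label A)
d(q,P2) = 8  (label B)
d(q,P3) = 7  (label B)
d(q,P4) = 9  (label B)
Votes: A=1, B=4
Majority → B

B


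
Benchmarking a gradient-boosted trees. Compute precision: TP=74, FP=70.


Precision = TP/(TP+FP)
= 74/(74+70)
= 74/144 = 51.39%

51.39%
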